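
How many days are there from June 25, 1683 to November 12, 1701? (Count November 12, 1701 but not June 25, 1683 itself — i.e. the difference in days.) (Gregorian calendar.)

6714

Jun 25, 1683 → Jun 25, 1684: 366 days (Feb 29, 1684 is in that span).
Jun 25, 1684 → Jun 25, 1685: 365 days.
Jun 25, 1685 → Jun 25, 1686: 365 days.
Jun 25, 1686 → Jun 25, 1687: 365 days.
Jun 25, 1687 → Jun 25, 1688: 366 days (Feb 29, 1688 is in that span).
Jun 25, 1688 → Jun 25, 1689: 365 days.
Jun 25, 1689 → Jun 25, 1690: 365 days.
Jun 25, 1690 → Jun 25, 1691: 365 days.
Jun 25, 1691 → Jun 25, 1692: 366 days (Feb 29, 1692 is in that span).
Jun 25, 1692 → Jun 25, 1693: 365 days.
Jun 25, 1693 → Jun 25, 1694: 365 days.
Jun 25, 1694 → Jun 25, 1695: 365 days.
Jun 25, 1695 → Jun 25, 1696: 366 days (Feb 29, 1696 is in that span).
Jun 25, 1696 → Jun 25, 1697: 365 days.
Jun 25, 1697 → Jun 25, 1698: 365 days.
Jun 25, 1698 → Jun 25, 1699: 365 days.
Jun 25, 1699 → Jun 25, 1700: 365 days.
Jun 25, 1700 → Jun 25, 1701: 365 days.
Jun 25, 1701 → Jul 25, 1701: 30 days (June has 30).
Jul 25, 1701 → Aug 25, 1701: 31 days (July has 31).
Aug 25, 1701 → Sep 25, 1701: 31 days (August has 31).
Sep 25, 1701 → Oct 25, 1701: 30 days (September has 30).
Oct 25, 1701 → Nov 12, 1701: 18 days.
Total: 6714 days.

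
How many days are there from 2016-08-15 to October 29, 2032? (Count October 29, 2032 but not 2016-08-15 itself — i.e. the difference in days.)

5919

Aug 15, 2016 → Aug 15, 2017: 365 days.
Aug 15, 2017 → Aug 15, 2018: 365 days.
Aug 15, 2018 → Aug 15, 2019: 365 days.
Aug 15, 2019 → Aug 15, 2020: 366 days (Feb 29, 2020 is in that span).
Aug 15, 2020 → Aug 15, 2021: 365 days.
Aug 15, 2021 → Aug 15, 2022: 365 days.
Aug 15, 2022 → Aug 15, 2023: 365 days.
Aug 15, 2023 → Aug 15, 2024: 366 days (Feb 29, 2024 is in that span).
Aug 15, 2024 → Aug 15, 2025: 365 days.
Aug 15, 2025 → Aug 15, 2026: 365 days.
Aug 15, 2026 → Aug 15, 2027: 365 days.
Aug 15, 2027 → Aug 15, 2028: 366 days (Feb 29, 2028 is in that span).
Aug 15, 2028 → Aug 15, 2029: 365 days.
Aug 15, 2029 → Aug 15, 2030: 365 days.
Aug 15, 2030 → Aug 15, 2031: 365 days.
Aug 15, 2031 → Aug 15, 2032: 366 days (Feb 29, 2032 is in that span).
Aug 15, 2032 → Sep 15, 2032: 31 days (August has 31).
Sep 15, 2032 → Oct 15, 2032: 30 days (September has 30).
Oct 15, 2032 → Oct 29, 2032: 14 days.
Total: 5919 days.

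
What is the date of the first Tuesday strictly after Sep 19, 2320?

Sep 19, 2320 is a Sunday.
From Sunday to the next Tuesday is 2 days.
Sep 19, 2320 + 2 = Sep 21, 2320.

September 21, 2320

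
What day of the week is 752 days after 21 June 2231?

Friday

Jun 21, 2231 is a Tuesday.
752 mod 7 = 3, so 752 days after a Tuesday is Tuesday + 3 = Friday.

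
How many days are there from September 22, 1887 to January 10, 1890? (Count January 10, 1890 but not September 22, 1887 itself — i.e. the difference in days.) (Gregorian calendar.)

841

Sep 22, 1887 → Sep 22, 1888: 366 days (Feb 29, 1888 is in that span).
Sep 22, 1888 → Sep 22, 1889: 365 days.
Sep 22, 1889 → Oct 22, 1889: 30 days (September has 30).
Oct 22, 1889 → Nov 22, 1889: 31 days (October has 31).
Nov 22, 1889 → Dec 22, 1889: 30 days (November has 30).
Dec 22, 1889 → Jan 10, 1890: 19 days.
Total: 841 days.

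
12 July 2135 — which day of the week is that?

Tuesday

January 1, 2135 is a Saturday.
Jan 1, 2135 → Feb 1, 2135: 31 days (January has 31).
Feb 1, 2135 → Mar 1, 2135: 28 days (February has 28).
Mar 1, 2135 → Apr 1, 2135: 31 days (March has 31).
Apr 1, 2135 → May 1, 2135: 30 days (April has 30).
May 1, 2135 → Jun 1, 2135: 31 days (May has 31).
Jun 1, 2135 → Jul 1, 2135: 30 days (June has 30).
Jul 1, 2135 → Jul 12, 2135: 11 days.
Total: 192 days.
192 mod 7 = 3, so Saturday + 3 = Tuesday.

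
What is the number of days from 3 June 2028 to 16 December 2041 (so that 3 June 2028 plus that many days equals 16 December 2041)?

4944

Jun 3, 2028 → Jun 3, 2029: 365 days.
Jun 3, 2029 → Jun 3, 2030: 365 days.
Jun 3, 2030 → Jun 3, 2031: 365 days.
Jun 3, 2031 → Jun 3, 2032: 366 days (Feb 29, 2032 is in that span).
Jun 3, 2032 → Jun 3, 2033: 365 days.
Jun 3, 2033 → Jun 3, 2034: 365 days.
Jun 3, 2034 → Jun 3, 2035: 365 days.
Jun 3, 2035 → Jun 3, 2036: 366 days (Feb 29, 2036 is in that span).
Jun 3, 2036 → Jun 3, 2037: 365 days.
Jun 3, 2037 → Jun 3, 2038: 365 days.
Jun 3, 2038 → Jun 3, 2039: 365 days.
Jun 3, 2039 → Jun 3, 2040: 366 days (Feb 29, 2040 is in that span).
Jun 3, 2040 → Jun 3, 2041: 365 days.
Jun 3, 2041 → Jul 3, 2041: 30 days (June has 30).
Jul 3, 2041 → Aug 3, 2041: 31 days (July has 31).
Aug 3, 2041 → Sep 3, 2041: 31 days (August has 31).
Sep 3, 2041 → Oct 3, 2041: 30 days (September has 30).
Oct 3, 2041 → Nov 3, 2041: 31 days (October has 31).
Nov 3, 2041 → Dec 3, 2041: 30 days (November has 30).
Dec 3, 2041 → Dec 16, 2041: 13 days.
Total: 4944 days.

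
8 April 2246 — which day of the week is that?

Wednesday

Doomsday rule: the anchor day for the 2200s is Friday. For year 46: 46÷12 = 3 r 10, and 10÷4 = 2, so 3+10+2 = 15.
Friday + 15 ≡ Saturday — that's 2246's doomsday.
In April the doomsday date is Apr 4.
Apr 8 is 4 days after Apr 4; 4 mod 7 = 4, so Saturday + 4 = Wednesday.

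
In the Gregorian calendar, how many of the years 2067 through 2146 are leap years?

19

Multiples of 4 in [2067,2146]: 20.
Of those, multiples of 100: 1 (not leap unless ÷400).
Multiples of 400: 0.
Leap years = 20 − 1 + 0 = 19.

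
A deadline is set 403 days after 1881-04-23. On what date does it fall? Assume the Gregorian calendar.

May 31, 1882

+365 (one year) → Apr 23, 1882 (38 left).
Apr has 30 days: +8 → May 1, 1882 (30 left).
+30 → May 31, 1882.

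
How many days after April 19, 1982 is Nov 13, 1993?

Apr 19, 1982 → Apr 19, 1983: 365 days.
Apr 19, 1983 → Apr 19, 1984: 366 days (Feb 29, 1984 is in that span).
Apr 19, 1984 → Apr 19, 1985: 365 days.
Apr 19, 1985 → Apr 19, 1986: 365 days.
Apr 19, 1986 → Apr 19, 1987: 365 days.
Apr 19, 1987 → Apr 19, 1988: 366 days (Feb 29, 1988 is in that span).
Apr 19, 1988 → Apr 19, 1989: 365 days.
Apr 19, 1989 → Apr 19, 1990: 365 days.
Apr 19, 1990 → Apr 19, 1991: 365 days.
Apr 19, 1991 → Apr 19, 1992: 366 days (Feb 29, 1992 is in that span).
Apr 19, 1992 → Apr 19, 1993: 365 days.
Apr 19, 1993 → May 19, 1993: 30 days (April has 30).
May 19, 1993 → Jun 19, 1993: 31 days (May has 31).
Jun 19, 1993 → Jul 19, 1993: 30 days (June has 30).
Jul 19, 1993 → Aug 19, 1993: 31 days (July has 31).
Aug 19, 1993 → Sep 19, 1993: 31 days (August has 31).
Sep 19, 1993 → Oct 19, 1993: 30 days (September has 30).
Oct 19, 1993 → Nov 13, 1993: 25 days.
Total: 4226 days.

4226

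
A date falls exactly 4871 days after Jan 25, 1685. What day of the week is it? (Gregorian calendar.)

Wednesday

First find the weekday of Jan 25, 1685. Doomsday rule: the anchor day for the 1600s is Tuesday. For year 85: 85÷12 = 7 r 1, and 1÷4 = 0, so 7+1+0 = 8.
Tuesday + 8 ≡ Wednesday — that's 1685's doomsday.
In January the doomsday date is Jan 3 (1685 is not a leap year).
Jan 25 is 22 days after Jan 3; 22 mod 7 = 1, so Wednesday + 1 = Thursday.
4871 mod 7 = 6, so 4871 days after a Thursday is Thursday + 6 = Wednesday.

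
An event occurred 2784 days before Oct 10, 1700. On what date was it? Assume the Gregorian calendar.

February 24, 1693

−365 (one year) → Oct 10, 1699 (2419 left).
−365 (one year) → Oct 10, 1698 (2054 left).
−365 (one year) → Oct 10, 1697 (1689 left).
−365 (one year) → Oct 10, 1696 (1324 left).
−366 (one year; includes Feb 29, 1696) → Oct 10, 1695 (958 left).
−365 (one year) → Oct 10, 1694 (593 left).
−365 (one year) → Oct 10, 1693 (228 left).
−10 → Sep 30, 1693 (end of Sep, 30 days; 218 left).
−30 → Aug 31, 1693 (end of Aug, 31 days; 188 left).
−31 → Jul 31, 1693 (end of Jul, 31 days; 157 left).
−31 → Jun 30, 1693 (end of Jun, 30 days; 126 left).
−30 → May 31, 1693 (end of May, 31 days; 96 left).
−31 → Apr 30, 1693 (end of Apr, 30 days; 65 left).
−30 → Mar 31, 1693 (end of Mar, 31 days; 35 left).
−31 → Feb 28, 1693 (end of Feb, 28 days; 4 left).
−4 → Feb 24, 1693.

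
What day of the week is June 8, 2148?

Doomsday rule: the anchor day for the 2100s is Sunday. For year 48: 48÷12 = 4 r 0, and 0÷4 = 0, so 4+0+0 = 4.
Sunday + 4 ≡ Thursday — that's 2148's doomsday.
In June the doomsday date is Jun 6.
Jun 8 is 2 days after Jun 6; 2 mod 7 = 2, so Thursday + 2 = Saturday.

Saturday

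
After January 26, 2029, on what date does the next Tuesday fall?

January 30, 2029

Jan 26, 2029 is a Friday.
From Friday to the next Tuesday is 4 days.
Jan 26, 2029 + 4 = Jan 30, 2029.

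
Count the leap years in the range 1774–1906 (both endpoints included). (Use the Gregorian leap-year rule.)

Multiples of 4 in [1774,1906]: 33.
Of those, multiples of 100: 2 (not leap unless ÷400).
Multiples of 400: 0.
Leap years = 33 − 2 + 0 = 31.

31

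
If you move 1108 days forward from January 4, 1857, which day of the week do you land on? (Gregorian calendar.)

Tuesday

First find the weekday of Jan 4, 1857. Doomsday rule: the anchor day for the 1800s is Friday. For year 57: 57÷12 = 4 r 9, and 9÷4 = 2, so 4+9+2 = 15.
Friday + 15 ≡ Saturday — that's 1857's doomsday.
In January the doomsday date is Jan 3 (1857 is not a leap year).
Jan 4 is 1 day after Jan 3; 1 mod 7 = 1, so Saturday + 1 = Sunday.
1108 mod 7 = 2, so 1108 days after a Sunday is Sunday + 2 = Tuesday.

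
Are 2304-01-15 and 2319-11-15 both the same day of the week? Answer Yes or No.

No

From Jan 15, 2304 to Nov 15, 2319 is 5783 days.
5783 mod 7 = 1, so they are different weekdays.
(Jan 15, 2304 is a Friday; Nov 15, 2319 is a Saturday.)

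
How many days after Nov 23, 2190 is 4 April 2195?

Nov 23, 2190 → Nov 23, 2191: 365 days.
Nov 23, 2191 → Nov 23, 2192: 366 days (Feb 29, 2192 is in that span).
Nov 23, 2192 → Nov 23, 2193: 365 days.
Nov 23, 2193 → Nov 23, 2194: 365 days.
Nov 23, 2194 → Dec 23, 2194: 30 days (November has 30).
Dec 23, 2194 → Jan 23, 2195: 31 days (December has 31).
Jan 23, 2195 → Feb 23, 2195: 31 days (January has 31).
Feb 23, 2195 → Mar 23, 2195: 28 days (February has 28).
Mar 23, 2195 → Apr 4, 2195: 12 days.
Total: 1593 days.

1593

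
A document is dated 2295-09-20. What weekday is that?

Friday

Doomsday rule: the anchor day for the 2200s is Friday. For year 95: 95÷12 = 7 r 11, and 11÷4 = 2, so 7+11+2 = 20.
Friday + 20 ≡ Thursday — that's 2295's doomsday.
In September the doomsday date is Sep 5.
Sep 20 is 15 days after Sep 5; 15 mod 7 = 1, so Thursday + 1 = Friday.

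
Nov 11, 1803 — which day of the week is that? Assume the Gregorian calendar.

Friday

Doomsday rule: the anchor day for the 1800s is Friday. For year 03: 3÷12 = 0 r 3, and 3÷4 = 0, so 0+3+0 = 3.
Friday + 3 ≡ Monday — that's 1803's doomsday.
In November the doomsday date is Nov 7.
Nov 11 is 4 days after Nov 7; 4 mod 7 = 4, so Monday + 4 = Friday.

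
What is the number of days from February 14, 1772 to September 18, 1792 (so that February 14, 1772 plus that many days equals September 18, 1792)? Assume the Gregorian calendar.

Feb 14, 1772 → Feb 14, 1773: 366 days (Feb 29, 1772 is in that span).
Feb 14, 1773 → Feb 14, 1774: 365 days.
Feb 14, 1774 → Feb 14, 1775: 365 days.
Feb 14, 1775 → Feb 14, 1776: 365 days.
Feb 14, 1776 → Feb 14, 1777: 366 days (Feb 29, 1776 is in that span).
Feb 14, 1777 → Feb 14, 1778: 365 days.
Feb 14, 1778 → Feb 14, 1779: 365 days.
Feb 14, 1779 → Feb 14, 1780: 365 days.
Feb 14, 1780 → Feb 14, 1781: 366 days (Feb 29, 1780 is in that span).
Feb 14, 1781 → Feb 14, 1782: 365 days.
Feb 14, 1782 → Feb 14, 1783: 365 days.
Feb 14, 1783 → Feb 14, 1784: 365 days.
Feb 14, 1784 → Feb 14, 1785: 366 days (Feb 29, 1784 is in that span).
Feb 14, 1785 → Feb 14, 1786: 365 days.
Feb 14, 1786 → Feb 14, 1787: 365 days.
Feb 14, 1787 → Feb 14, 1788: 365 days.
Feb 14, 1788 → Feb 14, 1789: 366 days (Feb 29, 1788 is in that span).
Feb 14, 1789 → Feb 14, 1790: 365 days.
Feb 14, 1790 → Feb 14, 1791: 365 days.
Feb 14, 1791 → Feb 14, 1792: 365 days.
Feb 14, 1792 → Mar 14, 1792: 29 days (February has 29).
Mar 14, 1792 → Apr 14, 1792: 31 days (March has 31).
Apr 14, 1792 → May 14, 1792: 30 days (April has 30).
May 14, 1792 → Jun 14, 1792: 31 days (May has 31).
Jun 14, 1792 → Jul 14, 1792: 30 days (June has 30).
Jul 14, 1792 → Aug 14, 1792: 31 days (July has 31).
Aug 14, 1792 → Sep 14, 1792: 31 days (August has 31).
Sep 14, 1792 → Sep 18, 1792: 4 days.
Total: 7522 days.

7522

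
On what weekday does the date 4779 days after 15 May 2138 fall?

First find the weekday of May 15, 2138. Doomsday rule: the anchor day for the 2100s is Sunday. For year 38: 38÷12 = 3 r 2, and 2÷4 = 0, so 3+2+0 = 5.
Sunday + 5 ≡ Friday — that's 2138's doomsday.
In May the doomsday date is May 9.
May 15 is 6 days after May 9; 6 mod 7 = 6, so Friday + 6 = Thursday.
4779 mod 7 = 5, so 4779 days after a Thursday is Thursday + 5 = Tuesday.

Tuesday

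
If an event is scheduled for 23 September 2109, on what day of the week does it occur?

Monday

January 1, 2109 is a Tuesday.
Jan 1, 2109 → Feb 1, 2109: 31 days (January has 31).
Feb 1, 2109 → Mar 1, 2109: 28 days (February has 28).
Mar 1, 2109 → Apr 1, 2109: 31 days (March has 31).
Apr 1, 2109 → May 1, 2109: 30 days (April has 30).
May 1, 2109 → Jun 1, 2109: 31 days (May has 31).
Jun 1, 2109 → Jul 1, 2109: 30 days (June has 30).
Jul 1, 2109 → Aug 1, 2109: 31 days (July has 31).
Aug 1, 2109 → Sep 1, 2109: 31 days (August has 31).
Sep 1, 2109 → Sep 23, 2109: 22 days.
Total: 265 days.
265 mod 7 = 6, so Tuesday + 6 = Monday.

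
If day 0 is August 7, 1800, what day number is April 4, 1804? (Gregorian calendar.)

1336

Aug 7, 1800 → Aug 7, 1801: 365 days.
Aug 7, 1801 → Aug 7, 1802: 365 days.
Aug 7, 1802 → Aug 7, 1803: 365 days.
Aug 7, 1803 → Sep 7, 1803: 31 days (August has 31).
Sep 7, 1803 → Oct 7, 1803: 30 days (September has 30).
Oct 7, 1803 → Nov 7, 1803: 31 days (October has 31).
Nov 7, 1803 → Dec 7, 1803: 30 days (November has 30).
Dec 7, 1803 → Jan 7, 1804: 31 days (December has 31).
Jan 7, 1804 → Feb 7, 1804: 31 days (January has 31).
Feb 7, 1804 → Mar 7, 1804: 29 days (February has 29).
Mar 7, 1804 → Apr 4, 1804: 28 days.
Total: 1336 days.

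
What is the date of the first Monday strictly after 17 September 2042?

September 22, 2042

Sep 17, 2042 is a Wednesday.
From Wednesday to the next Monday is 5 days.
Sep 17, 2042 + 5 = Sep 22, 2042.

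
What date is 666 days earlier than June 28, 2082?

August 31, 2080

−365 (one year) → Jun 28, 2081 (301 left).
−28 → May 31, 2081 (end of May, 31 days; 273 left).
−31 → Apr 30, 2081 (end of Apr, 30 days; 242 left).
−30 → Mar 31, 2081 (end of Mar, 31 days; 212 left).
−31 → Feb 28, 2081 (end of Feb, 28 days; 181 left).
−28 → Jan 31, 2081 (end of Jan, 31 days; 153 left).
−31 → Dec 31, 2080 (end of Dec, 31 days; 122 left).
−31 → Nov 30, 2080 (end of Nov, 30 days; 91 left).
−30 → Oct 31, 2080 (end of Oct, 31 days; 61 left).
−31 → Sep 30, 2080 (end of Sep, 30 days; 30 left).
−30 → Aug 31, 2080 (end of Aug, 31 days; 0 left).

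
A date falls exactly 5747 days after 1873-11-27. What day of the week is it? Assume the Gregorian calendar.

Thursday

First find the weekday of Nov 27, 1873. Doomsday rule: the anchor day for the 1800s is Friday. For year 73: 73÷12 = 6 r 1, and 1÷4 = 0, so 6+1+0 = 7.
Friday + 7 ≡ Friday — that's 1873's doomsday.
In November the doomsday date is Nov 7.
Nov 27 is 20 days after Nov 7; 20 mod 7 = 6, so Friday + 6 = Thursday.
5747 mod 7 = 0, so 5747 days after a Thursday is Thursday + 0 = Thursday.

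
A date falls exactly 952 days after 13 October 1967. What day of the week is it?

Friday

First find the weekday of Oct 13, 1967. Doomsday rule: the anchor day for the 1900s is Wednesday. For year 67: 67÷12 = 5 r 7, and 7÷4 = 1, so 5+7+1 = 13.
Wednesday + 13 ≡ Tuesday — that's 1967's doomsday.
In October the doomsday date is Oct 10.
Oct 13 is 3 days after Oct 10; 3 mod 7 = 3, so Tuesday + 3 = Friday.
952 mod 7 = 0, so 952 days after a Friday is Friday + 0 = Friday.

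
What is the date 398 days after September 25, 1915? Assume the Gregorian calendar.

Sep has 30 days: +6 → Oct 1, 1915 (392 left).
Oct has 31 days: +31 → Nov 1, 1915 (361 left).
Nov has 30 days: +30 → Dec 1, 1915 (331 left).
Dec has 31 days: +31 → Jan 1, 1916 (300 left).
Jan has 31 days: +31 → Feb 1, 1916 (269 left).
Feb has 29 days: +29 → Mar 1, 1916 (240 left).
Mar has 31 days: +31 → Apr 1, 1916 (209 left).
Apr has 30 days: +30 → May 1, 1916 (179 left).
May has 31 days: +31 → Jun 1, 1916 (148 left).
Jun has 30 days: +30 → Jul 1, 1916 (118 left).
Jul has 31 days: +31 → Aug 1, 1916 (87 left).
Aug has 31 days: +31 → Sep 1, 1916 (56 left).
Sep has 30 days: +30 → Oct 1, 1916 (26 left).
+26 → Oct 27, 1916.

October 27, 1916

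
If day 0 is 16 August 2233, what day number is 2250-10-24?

Aug 16, 2233 → Aug 16, 2234: 365 days.
Aug 16, 2234 → Aug 16, 2235: 365 days.
Aug 16, 2235 → Aug 16, 2236: 366 days (Feb 29, 2236 is in that span).
Aug 16, 2236 → Aug 16, 2237: 365 days.
Aug 16, 2237 → Aug 16, 2238: 365 days.
Aug 16, 2238 → Aug 16, 2239: 365 days.
Aug 16, 2239 → Aug 16, 2240: 366 days (Feb 29, 2240 is in that span).
Aug 16, 2240 → Aug 16, 2241: 365 days.
Aug 16, 2241 → Aug 16, 2242: 365 days.
Aug 16, 2242 → Aug 16, 2243: 365 days.
Aug 16, 2243 → Aug 16, 2244: 366 days (Feb 29, 2244 is in that span).
Aug 16, 2244 → Aug 16, 2245: 365 days.
Aug 16, 2245 → Aug 16, 2246: 365 days.
Aug 16, 2246 → Aug 16, 2247: 365 days.
Aug 16, 2247 → Aug 16, 2248: 366 days (Feb 29, 2248 is in that span).
Aug 16, 2248 → Aug 16, 2249: 365 days.
Aug 16, 2249 → Aug 16, 2250: 365 days.
Aug 16, 2250 → Sep 16, 2250: 31 days (August has 31).
Sep 16, 2250 → Oct 16, 2250: 30 days (September has 30).
Oct 16, 2250 → Oct 24, 2250: 8 days.
Total: 6278 days.

6278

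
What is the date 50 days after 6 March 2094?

Mar has 31 days: +26 → Apr 1, 2094 (24 left).
+24 → Apr 25, 2094.

April 25, 2094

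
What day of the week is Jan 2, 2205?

Doomsday rule: the anchor day for the 2200s is Friday. For year 05: 5÷12 = 0 r 5, and 5÷4 = 1, so 0+5+1 = 6.
Friday + 6 ≡ Thursday — that's 2205's doomsday.
In January the doomsday date is Jan 3 (2205 is not a leap year).
Jan 2 is 1 day before Jan 3; 1 mod 7 = 1, so Thursday − 1 = Wednesday.

Wednesday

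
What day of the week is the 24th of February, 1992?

January 1, 1992 is a Wednesday.
Jan 1, 1992 → Feb 1, 1992: 31 days (January has 31).
Feb 1, 1992 → Feb 24, 1992: 23 days.
Total: 54 days.
54 mod 7 = 5, so Wednesday + 5 = Monday.

Monday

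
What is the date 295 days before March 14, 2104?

May 24, 2103

−14 → Feb 29, 2104 (end of Feb, 29 days; 281 left).
−29 → Jan 31, 2104 (end of Jan, 31 days; 252 left).
−31 → Dec 31, 2103 (end of Dec, 31 days; 221 left).
−31 → Nov 30, 2103 (end of Nov, 30 days; 190 left).
−30 → Oct 31, 2103 (end of Oct, 31 days; 160 left).
−31 → Sep 30, 2103 (end of Sep, 30 days; 129 left).
−30 → Aug 31, 2103 (end of Aug, 31 days; 99 left).
−31 → Jul 31, 2103 (end of Jul, 31 days; 68 left).
−31 → Jun 30, 2103 (end of Jun, 30 days; 37 left).
−30 → May 31, 2103 (end of May, 31 days; 7 left).
−7 → May 24, 2103.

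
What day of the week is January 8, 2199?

Tuesday

Doomsday rule: the anchor day for the 2100s is Sunday. For year 99: 99÷12 = 8 r 3, and 3÷4 = 0, so 8+3+0 = 11.
Sunday + 11 ≡ Thursday — that's 2199's doomsday.
In January the doomsday date is Jan 3 (2199 is not a leap year).
Jan 8 is 5 days after Jan 3; 5 mod 7 = 5, so Thursday + 5 = Tuesday.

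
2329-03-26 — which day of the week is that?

Tuesday

Doomsday rule: the anchor day for the 2300s is Wednesday. For year 29: 29÷12 = 2 r 5, and 5÷4 = 1, so 2+5+1 = 8.
Wednesday + 8 ≡ Thursday — that's 2329's doomsday.
In March the doomsday date is Mar 14.
Mar 26 is 12 days after Mar 14; 12 mod 7 = 5, so Thursday + 5 = Tuesday.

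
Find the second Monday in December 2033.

December 12, 2033

December 1, 2033 is a Thursday.
The first Monday is therefore December 5 (4 days later).
The second Monday is 5 + 1×7 = December 12.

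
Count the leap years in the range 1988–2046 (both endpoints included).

15

Multiples of 4 in [1988,2046]: 15.
Of those, multiples of 100: 1 (not leap unless ÷400).
Multiples of 400: 1.
Leap years = 15 − 1 + 1 = 15.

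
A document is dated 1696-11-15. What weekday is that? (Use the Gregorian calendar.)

Thursday

Doomsday rule: the anchor day for the 1600s is Tuesday. For year 96: 96÷12 = 8 r 0, and 0÷4 = 0, so 8+0+0 = 8.
Tuesday + 8 ≡ Wednesday — that's 1696's doomsday.
In November the doomsday date is Nov 7.
Nov 15 is 8 days after Nov 7; 8 mod 7 = 1, so Wednesday + 1 = Thursday.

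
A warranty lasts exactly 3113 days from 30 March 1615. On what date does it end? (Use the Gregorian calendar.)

+366 (one year; includes Feb 29, 1616) → Mar 30, 1616 (2747 left).
+365 (one year) → Mar 30, 1617 (2382 left).
+365 (one year) → Mar 30, 1618 (2017 left).
+365 (one year) → Mar 30, 1619 (1652 left).
+366 (one year; includes Feb 29, 1620) → Mar 30, 1620 (1286 left).
+365 (one year) → Mar 30, 1621 (921 left).
+365 (one year) → Mar 30, 1622 (556 left).
+365 (one year) → Mar 30, 1623 (191 left).
Mar has 31 days: +2 → Apr 1, 1623 (189 left).
Apr has 30 days: +30 → May 1, 1623 (159 left).
May has 31 days: +31 → Jun 1, 1623 (128 left).
Jun has 30 days: +30 → Jul 1, 1623 (98 left).
Jul has 31 days: +31 → Aug 1, 1623 (67 left).
Aug has 31 days: +31 → Sep 1, 1623 (36 left).
Sep has 30 days: +30 → Oct 1, 1623 (6 left).
+6 → Oct 7, 1623.

October 7, 1623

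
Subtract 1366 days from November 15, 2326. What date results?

−365 (one year) → Nov 15, 2325 (1001 left).
−365 (one year) → Nov 15, 2324 (636 left).
−366 (one year; includes Feb 29, 2324) → Nov 15, 2323 (270 left).
−15 → Oct 31, 2323 (end of Oct, 31 days; 255 left).
−31 → Sep 30, 2323 (end of Sep, 30 days; 224 left).
−30 → Aug 31, 2323 (end of Aug, 31 days; 194 left).
−31 → Jul 31, 2323 (end of Jul, 31 days; 163 left).
−31 → Jun 30, 2323 (end of Jun, 30 days; 132 left).
−30 → May 31, 2323 (end of May, 31 days; 102 left).
−31 → Apr 30, 2323 (end of Apr, 30 days; 71 left).
−30 → Mar 31, 2323 (end of Mar, 31 days; 41 left).
−31 → Feb 28, 2323 (end of Feb, 28 days; 10 left).
−10 → Feb 18, 2323.

February 18, 2323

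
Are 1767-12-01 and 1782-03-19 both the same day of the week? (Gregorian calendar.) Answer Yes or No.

From Dec 1, 1767 to Mar 19, 1782 is 5222 days.
5222 mod 7 = 0, so they are the same weekday.
(Dec 1, 1767 is a Tuesday; Mar 19, 1782 is a Tuesday.)

Yes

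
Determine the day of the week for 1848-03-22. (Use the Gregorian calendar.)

Wednesday

Doomsday rule: the anchor day for the 1800s is Friday. For year 48: 48÷12 = 4 r 0, and 0÷4 = 0, so 4+0+0 = 4.
Friday + 4 ≡ Tuesday — that's 1848's doomsday.
In March the doomsday date is Mar 14.
Mar 22 is 8 days after Mar 14; 8 mod 7 = 1, so Tuesday + 1 = Wednesday.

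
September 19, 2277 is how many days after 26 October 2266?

Oct 26, 2266 → Oct 26, 2267: 365 days.
Oct 26, 2267 → Oct 26, 2268: 366 days (Feb 29, 2268 is in that span).
Oct 26, 2268 → Oct 26, 2269: 365 days.
Oct 26, 2269 → Oct 26, 2270: 365 days.
Oct 26, 2270 → Oct 26, 2271: 365 days.
Oct 26, 2271 → Oct 26, 2272: 366 days (Feb 29, 2272 is in that span).
Oct 26, 2272 → Oct 26, 2273: 365 days.
Oct 26, 2273 → Oct 26, 2274: 365 days.
Oct 26, 2274 → Oct 26, 2275: 365 days.
Oct 26, 2275 → Oct 26, 2276: 366 days (Feb 29, 2276 is in that span).
Oct 26, 2276 → Nov 26, 2276: 31 days (October has 31).
Nov 26, 2276 → Dec 26, 2276: 30 days (November has 30).
Dec 26, 2276 → Jan 26, 2277: 31 days (December has 31).
Jan 26, 2277 → Feb 26, 2277: 31 days (January has 31).
Feb 26, 2277 → Mar 26, 2277: 28 days (February has 28).
Mar 26, 2277 → Apr 26, 2277: 31 days (March has 31).
Apr 26, 2277 → May 26, 2277: 30 days (April has 30).
May 26, 2277 → Jun 26, 2277: 31 days (May has 31).
Jun 26, 2277 → Jul 26, 2277: 30 days (June has 30).
Jul 26, 2277 → Aug 26, 2277: 31 days (July has 31).
Aug 26, 2277 → Sep 19, 2277: 24 days.
Total: 3981 days.

3981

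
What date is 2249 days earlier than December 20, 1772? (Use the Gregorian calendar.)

−366 (one year; includes Feb 29, 1772) → Dec 20, 1771 (1883 left).
−365 (one year) → Dec 20, 1770 (1518 left).
−365 (one year) → Dec 20, 1769 (1153 left).
−365 (one year) → Dec 20, 1768 (788 left).
−366 (one year; includes Feb 29, 1768) → Dec 20, 1767 (422 left).
−365 (one year) → Dec 20, 1766 (57 left).
−20 → Nov 30, 1766 (end of Nov, 30 days; 37 left).
−30 → Oct 31, 1766 (end of Oct, 31 days; 7 left).
−7 → Oct 24, 1766.

October 24, 1766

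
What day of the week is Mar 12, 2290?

Doomsday rule: the anchor day for the 2200s is Friday. For year 90: 90÷12 = 7 r 6, and 6÷4 = 1, so 7+6+1 = 14.
Friday + 14 ≡ Friday — that's 2290's doomsday.
In March the doomsday date is Mar 14.
Mar 12 is 2 days before Mar 14; 2 mod 7 = 2, so Friday − 2 = Wednesday.

Wednesday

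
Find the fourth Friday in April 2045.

April 28, 2045

April 1, 2045 is a Saturday.
The first Friday is therefore April 7 (6 days later).
The fourth Friday is 7 + 3×7 = April 28.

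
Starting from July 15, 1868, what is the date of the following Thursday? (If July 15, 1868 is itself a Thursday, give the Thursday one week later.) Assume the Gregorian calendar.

Jul 15, 1868 is a Wednesday.
From Wednesday to the next Thursday is 1 day.
Jul 15, 1868 + 1 = Jul 16, 1868.

July 16, 1868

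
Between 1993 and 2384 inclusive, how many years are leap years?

95

Multiples of 4 in [1993,2384]: 98.
Of those, multiples of 100: 4 (not leap unless ÷400).
Multiples of 400: 1.
Leap years = 98 − 4 + 1 = 95.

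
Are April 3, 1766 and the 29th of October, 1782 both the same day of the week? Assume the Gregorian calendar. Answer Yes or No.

No

From Apr 3, 1766 to Oct 29, 1782 is 6053 days.
6053 mod 7 = 5, so they are different weekdays.
(Apr 3, 1766 is a Thursday; Oct 29, 1782 is a Tuesday.)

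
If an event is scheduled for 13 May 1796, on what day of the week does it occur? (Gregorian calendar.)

Friday

Doomsday rule: the anchor day for the 1700s is Sunday. For year 96: 96÷12 = 8 r 0, and 0÷4 = 0, so 8+0+0 = 8.
Sunday + 8 ≡ Monday — that's 1796's doomsday.
In May the doomsday date is May 9.
May 13 is 4 days after May 9; 4 mod 7 = 4, so Monday + 4 = Friday.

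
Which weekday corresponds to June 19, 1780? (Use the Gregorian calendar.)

Doomsday rule: the anchor day for the 1700s is Sunday. For year 80: 80÷12 = 6 r 8, and 8÷4 = 2, so 6+8+2 = 16.
Sunday + 16 ≡ Tuesday — that's 1780's doomsday.
In June the doomsday date is Jun 6.
Jun 19 is 13 days after Jun 6; 13 mod 7 = 6, so Tuesday + 6 = Monday.

Monday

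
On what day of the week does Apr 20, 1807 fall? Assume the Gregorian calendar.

Monday

Doomsday rule: the anchor day for the 1800s is Friday. For year 07: 7÷12 = 0 r 7, and 7÷4 = 1, so 0+7+1 = 8.
Friday + 8 ≡ Saturday — that's 1807's doomsday.
In April the doomsday date is Apr 4.
Apr 20 is 16 days after Apr 4; 16 mod 7 = 2, so Saturday + 2 = Monday.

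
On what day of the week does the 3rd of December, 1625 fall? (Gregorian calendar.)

Wednesday

Doomsday rule: the anchor day for the 1600s is Tuesday. For year 25: 25÷12 = 2 r 1, and 1÷4 = 0, so 2+1+0 = 3.
Tuesday + 3 ≡ Friday — that's 1625's doomsday.
In December the doomsday date is Dec 12.
Dec 3 is 9 days before Dec 12; 9 mod 7 = 2, so Friday − 2 = Wednesday.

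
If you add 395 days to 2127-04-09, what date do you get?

Apr has 30 days: +22 → May 1, 2127 (373 left).
May has 31 days: +31 → Jun 1, 2127 (342 left).
Jun has 30 days: +30 → Jul 1, 2127 (312 left).
Jul has 31 days: +31 → Aug 1, 2127 (281 left).
Aug has 31 days: +31 → Sep 1, 2127 (250 left).
Sep has 30 days: +30 → Oct 1, 2127 (220 left).
Oct has 31 days: +31 → Nov 1, 2127 (189 left).
Nov has 30 days: +30 → Dec 1, 2127 (159 left).
Dec has 31 days: +31 → Jan 1, 2128 (128 left).
Jan has 31 days: +31 → Feb 1, 2128 (97 left).
Feb has 29 days: +29 → Mar 1, 2128 (68 left).
Mar has 31 days: +31 → Apr 1, 2128 (37 left).
Apr has 30 days: +30 → May 1, 2128 (7 left).
+7 → May 8, 2128.

May 8, 2128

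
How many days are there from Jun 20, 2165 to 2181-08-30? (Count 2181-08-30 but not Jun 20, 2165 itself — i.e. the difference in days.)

5915

Jun 20, 2165 → Jun 20, 2166: 365 days.
Jun 20, 2166 → Jun 20, 2167: 365 days.
Jun 20, 2167 → Jun 20, 2168: 366 days (Feb 29, 2168 is in that span).
Jun 20, 2168 → Jun 20, 2169: 365 days.
Jun 20, 2169 → Jun 20, 2170: 365 days.
Jun 20, 2170 → Jun 20, 2171: 365 days.
Jun 20, 2171 → Jun 20, 2172: 366 days (Feb 29, 2172 is in that span).
Jun 20, 2172 → Jun 20, 2173: 365 days.
Jun 20, 2173 → Jun 20, 2174: 365 days.
Jun 20, 2174 → Jun 20, 2175: 365 days.
Jun 20, 2175 → Jun 20, 2176: 366 days (Feb 29, 2176 is in that span).
Jun 20, 2176 → Jun 20, 2177: 365 days.
Jun 20, 2177 → Jun 20, 2178: 365 days.
Jun 20, 2178 → Jun 20, 2179: 365 days.
Jun 20, 2179 → Jun 20, 2180: 366 days (Feb 29, 2180 is in that span).
Jun 20, 2180 → Jun 20, 2181: 365 days.
Jun 20, 2181 → Jul 20, 2181: 30 days (June has 30).
Jul 20, 2181 → Aug 20, 2181: 31 days (July has 31).
Aug 20, 2181 → Aug 30, 2181: 10 days.
Total: 5915 days.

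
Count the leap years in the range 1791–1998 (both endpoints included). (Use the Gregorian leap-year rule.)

50

Multiples of 4 in [1791,1998]: 52.
Of those, multiples of 100: 2 (not leap unless ÷400).
Multiples of 400: 0.
Leap years = 52 − 2 + 0 = 50.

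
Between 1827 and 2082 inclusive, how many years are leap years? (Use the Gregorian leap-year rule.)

63

Multiples of 4 in [1827,2082]: 64.
Of those, multiples of 100: 2 (not leap unless ÷400).
Multiples of 400: 1.
Leap years = 64 − 2 + 1 = 63.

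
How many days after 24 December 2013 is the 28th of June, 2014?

186

Dec 24, 2013 → Jan 24, 2014: 31 days (December has 31).
Jan 24, 2014 → Feb 24, 2014: 31 days (January has 31).
Feb 24, 2014 → Mar 24, 2014: 28 days (February has 28).
Mar 24, 2014 → Apr 24, 2014: 31 days (March has 31).
Apr 24, 2014 → May 24, 2014: 30 days (April has 30).
May 24, 2014 → Jun 24, 2014: 31 days (May has 31).
Jun 24, 2014 → Jun 28, 2014: 4 days.
Total: 186 days.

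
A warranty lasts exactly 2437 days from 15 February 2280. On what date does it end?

October 18, 2286

+366 (one year; includes Feb 29, 2280) → Feb 15, 2281 (2071 left).
+365 (one year) → Feb 15, 2282 (1706 left).
+365 (one year) → Feb 15, 2283 (1341 left).
+365 (one year) → Feb 15, 2284 (976 left).
+366 (one year; includes Feb 29, 2284) → Feb 15, 2285 (610 left).
+365 (one year) → Feb 15, 2286 (245 left).
Feb has 28 days: +14 → Mar 1, 2286 (231 left).
Mar has 31 days: +31 → Apr 1, 2286 (200 left).
Apr has 30 days: +30 → May 1, 2286 (170 left).
May has 31 days: +31 → Jun 1, 2286 (139 left).
Jun has 30 days: +30 → Jul 1, 2286 (109 left).
Jul has 31 days: +31 → Aug 1, 2286 (78 left).
Aug has 31 days: +31 → Sep 1, 2286 (47 left).
Sep has 30 days: +30 → Oct 1, 2286 (17 left).
+17 → Oct 18, 2286.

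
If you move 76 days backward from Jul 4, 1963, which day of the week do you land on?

Friday

Jul 4, 1963 is a Thursday.
76 mod 7 = 6, so 76 days before a Thursday is Thursday − 6 = Friday.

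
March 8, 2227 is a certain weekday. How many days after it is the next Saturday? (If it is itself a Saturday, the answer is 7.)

Mar 8, 2227 is a Thursday.
From Thursday to the next Saturday is 2 days.

2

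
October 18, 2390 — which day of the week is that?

Thursday

Doomsday rule: the anchor day for the 2300s is Wednesday. For year 90: 90÷12 = 7 r 6, and 6÷4 = 1, so 7+6+1 = 14.
Wednesday + 14 ≡ Wednesday — that's 2390's doomsday.
In October the doomsday date is Oct 10.
Oct 18 is 8 days after Oct 10; 8 mod 7 = 1, so Wednesday + 1 = Thursday.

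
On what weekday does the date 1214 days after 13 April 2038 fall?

Friday

Apr 13, 2038 is a Tuesday.
1214 mod 7 = 3, so 1214 days after a Tuesday is Tuesday + 3 = Friday.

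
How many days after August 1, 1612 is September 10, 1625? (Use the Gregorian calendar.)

4788

Aug 1, 1612 → Aug 1, 1613: 365 days.
Aug 1, 1613 → Aug 1, 1614: 365 days.
Aug 1, 1614 → Aug 1, 1615: 365 days.
Aug 1, 1615 → Aug 1, 1616: 366 days (Feb 29, 1616 is in that span).
Aug 1, 1616 → Aug 1, 1617: 365 days.
Aug 1, 1617 → Aug 1, 1618: 365 days.
Aug 1, 1618 → Aug 1, 1619: 365 days.
Aug 1, 1619 → Aug 1, 1620: 366 days (Feb 29, 1620 is in that span).
Aug 1, 1620 → Aug 1, 1621: 365 days.
Aug 1, 1621 → Aug 1, 1622: 365 days.
Aug 1, 1622 → Aug 1, 1623: 365 days.
Aug 1, 1623 → Aug 1, 1624: 366 days (Feb 29, 1624 is in that span).
Aug 1, 1624 → Aug 1, 1625: 365 days.
Aug 1, 1625 → Sep 1, 1625: 31 days (August has 31).
Sep 1, 1625 → Sep 10, 1625: 9 days.
Total: 4788 days.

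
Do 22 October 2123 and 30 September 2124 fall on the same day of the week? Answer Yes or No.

From Oct 22, 2123 to Sep 30, 2124 is 344 days.
344 mod 7 = 1, so they are different weekdays.
(Oct 22, 2123 is a Friday; Sep 30, 2124 is a Saturday.)

No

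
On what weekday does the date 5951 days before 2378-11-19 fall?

Nov 19, 2378 is a Sunday.
5951 mod 7 = 1, so 5951 days before a Sunday is Sunday − 1 = Saturday.

Saturday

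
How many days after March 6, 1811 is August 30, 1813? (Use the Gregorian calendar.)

Mar 6, 1811 → Mar 6, 1812: 366 days (Feb 29, 1812 is in that span).
Mar 6, 1812 → Mar 6, 1813: 365 days.
Mar 6, 1813 → Apr 6, 1813: 31 days (March has 31).
Apr 6, 1813 → May 6, 1813: 30 days (April has 30).
May 6, 1813 → Jun 6, 1813: 31 days (May has 31).
Jun 6, 1813 → Jul 6, 1813: 30 days (June has 30).
Jul 6, 1813 → Aug 6, 1813: 31 days (July has 31).
Aug 6, 1813 → Aug 30, 1813: 24 days.
Total: 908 days.

908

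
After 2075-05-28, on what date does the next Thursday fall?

May 28, 2075 is a Tuesday.
From Tuesday to the next Thursday is 2 days.
May 28, 2075 + 2 = May 30, 2075.

May 30, 2075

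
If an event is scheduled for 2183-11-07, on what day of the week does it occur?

Friday

Doomsday rule: the anchor day for the 2100s is Sunday. For year 83: 83÷12 = 6 r 11, and 11÷4 = 2, so 6+11+2 = 19.
Sunday + 19 ≡ Friday — that's 2183's doomsday.
In November the doomsday date is Nov 7.
Nov 7 is the doomsday itself: Friday.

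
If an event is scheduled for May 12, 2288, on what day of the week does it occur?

Saturday

Doomsday rule: the anchor day for the 2200s is Friday. For year 88: 88÷12 = 7 r 4, and 4÷4 = 1, so 7+4+1 = 12.
Friday + 12 ≡ Wednesday — that's 2288's doomsday.
In May the doomsday date is May 9.
May 12 is 3 days after May 9; 3 mod 7 = 3, so Wednesday + 3 = Saturday.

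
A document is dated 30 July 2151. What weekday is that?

Friday

Doomsday rule: the anchor day for the 2100s is Sunday. For year 51: 51÷12 = 4 r 3, and 3÷4 = 0, so 4+3+0 = 7.
Sunday + 7 ≡ Sunday — that's 2151's doomsday.
In July the doomsday date is Jul 11.
Jul 30 is 19 days after Jul 11; 19 mod 7 = 5, so Sunday + 5 = Friday.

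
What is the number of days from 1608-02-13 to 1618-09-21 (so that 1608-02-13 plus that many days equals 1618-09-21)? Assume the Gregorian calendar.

Feb 13, 1608 → Feb 13, 1609: 366 days (Feb 29, 1608 is in that span).
Feb 13, 1609 → Feb 13, 1610: 365 days.
Feb 13, 1610 → Feb 13, 1611: 365 days.
Feb 13, 1611 → Feb 13, 1612: 365 days.
Feb 13, 1612 → Feb 13, 1613: 366 days (Feb 29, 1612 is in that span).
Feb 13, 1613 → Feb 13, 1614: 365 days.
Feb 13, 1614 → Feb 13, 1615: 365 days.
Feb 13, 1615 → Feb 13, 1616: 365 days.
Feb 13, 1616 → Feb 13, 1617: 366 days (Feb 29, 1616 is in that span).
Feb 13, 1617 → Feb 13, 1618: 365 days.
Feb 13, 1618 → Mar 13, 1618: 28 days (February has 28).
Mar 13, 1618 → Apr 13, 1618: 31 days (March has 31).
Apr 13, 1618 → May 13, 1618: 30 days (April has 30).
May 13, 1618 → Jun 13, 1618: 31 days (May has 31).
Jun 13, 1618 → Jul 13, 1618: 30 days (June has 30).
Jul 13, 1618 → Aug 13, 1618: 31 days (July has 31).
Aug 13, 1618 → Sep 13, 1618: 31 days (August has 31).
Sep 13, 1618 → Sep 21, 1618: 8 days.
Total: 3873 days.

3873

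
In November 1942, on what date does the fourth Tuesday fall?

November 1, 1942 is a Sunday.
The first Tuesday is therefore November 3 (2 days later).
The fourth Tuesday is 3 + 3×7 = November 24.

November 24, 1942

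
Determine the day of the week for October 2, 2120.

Doomsday rule: the anchor day for the 2100s is Sunday. For year 20: 20÷12 = 1 r 8, and 8÷4 = 2, so 1+8+2 = 11.
Sunday + 11 ≡ Thursday — that's 2120's doomsday.
In October the doomsday date is Oct 10.
Oct 2 is 8 days before Oct 10; 8 mod 7 = 1, so Thursday − 1 = Wednesday.

Wednesday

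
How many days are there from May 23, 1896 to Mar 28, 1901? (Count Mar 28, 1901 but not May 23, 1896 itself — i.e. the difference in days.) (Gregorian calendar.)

1769

May 23, 1896 → May 23, 1897: 365 days.
May 23, 1897 → May 23, 1898: 365 days.
May 23, 1898 → May 23, 1899: 365 days.
May 23, 1899 → May 23, 1900: 365 days.
May 23, 1900 → Jun 23, 1900: 31 days (May has 31).
Jun 23, 1900 → Jul 23, 1900: 30 days (June has 30).
Jul 23, 1900 → Aug 23, 1900: 31 days (July has 31).
Aug 23, 1900 → Sep 23, 1900: 31 days (August has 31).
Sep 23, 1900 → Oct 23, 1900: 30 days (September has 30).
Oct 23, 1900 → Nov 23, 1900: 31 days (October has 31).
Nov 23, 1900 → Dec 23, 1900: 30 days (November has 30).
Dec 23, 1900 → Jan 23, 1901: 31 days (December has 31).
Jan 23, 1901 → Feb 23, 1901: 31 days (January has 31).
Feb 23, 1901 → Mar 23, 1901: 28 days (February has 28).
Mar 23, 1901 → Mar 28, 1901: 5 days.
Total: 1769 days.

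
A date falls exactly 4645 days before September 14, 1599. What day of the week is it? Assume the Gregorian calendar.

Friday

First find the weekday of Sep 14, 1599. Doomsday rule: the anchor day for the 1500s is Wednesday. For year 99: 99÷12 = 8 r 3, and 3÷4 = 0, so 8+3+0 = 11.
Wednesday + 11 ≡ Sunday — that's 1599's doomsday.
In September the doomsday date is Sep 5.
Sep 14 is 9 days after Sep 5; 9 mod 7 = 2, so Sunday + 2 = Tuesday.
4645 mod 7 = 4, so 4645 days before a Tuesday is Tuesday − 4 = Friday.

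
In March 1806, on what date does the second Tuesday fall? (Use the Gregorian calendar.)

March 1, 1806 is a Saturday.
The first Tuesday is therefore March 4 (3 days later).
The second Tuesday is 4 + 1×7 = March 11.

March 11, 1806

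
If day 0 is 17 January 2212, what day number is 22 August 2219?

2774

Jan 17, 2212 → Jan 17, 2213: 366 days (Feb 29, 2212 is in that span).
Jan 17, 2213 → Jan 17, 2214: 365 days.
Jan 17, 2214 → Jan 17, 2215: 365 days.
Jan 17, 2215 → Jan 17, 2216: 365 days.
Jan 17, 2216 → Jan 17, 2217: 366 days (Feb 29, 2216 is in that span).
Jan 17, 2217 → Jan 17, 2218: 365 days.
Jan 17, 2218 → Jan 17, 2219: 365 days.
Jan 17, 2219 → Feb 17, 2219: 31 days (January has 31).
Feb 17, 2219 → Mar 17, 2219: 28 days (February has 28).
Mar 17, 2219 → Apr 17, 2219: 31 days (March has 31).
Apr 17, 2219 → May 17, 2219: 30 days (April has 30).
May 17, 2219 → Jun 17, 2219: 31 days (May has 31).
Jun 17, 2219 → Jul 17, 2219: 30 days (June has 30).
Jul 17, 2219 → Aug 17, 2219: 31 days (July has 31).
Aug 17, 2219 → Aug 22, 2219: 5 days.
Total: 2774 days.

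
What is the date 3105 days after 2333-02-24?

August 26, 2341

+365 (one year) → Feb 24, 2334 (2740 left).
+365 (one year) → Feb 24, 2335 (2375 left).
+365 (one year) → Feb 24, 2336 (2010 left).
+366 (one year; includes Feb 29, 2336) → Feb 24, 2337 (1644 left).
+365 (one year) → Feb 24, 2338 (1279 left).
+365 (one year) → Feb 24, 2339 (914 left).
+365 (one year) → Feb 24, 2340 (549 left).
+366 (one year; includes Feb 29, 2340) → Feb 24, 2341 (183 left).
Feb has 28 days: +5 → Mar 1, 2341 (178 left).
Mar has 31 days: +31 → Apr 1, 2341 (147 left).
Apr has 30 days: +30 → May 1, 2341 (117 left).
May has 31 days: +31 → Jun 1, 2341 (86 left).
Jun has 30 days: +30 → Jul 1, 2341 (56 left).
Jul has 31 days: +31 → Aug 1, 2341 (25 left).
+25 → Aug 26, 2341.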